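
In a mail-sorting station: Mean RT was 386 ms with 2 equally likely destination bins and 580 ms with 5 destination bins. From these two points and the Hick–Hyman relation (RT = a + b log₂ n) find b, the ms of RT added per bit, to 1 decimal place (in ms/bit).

b = (RT₂ − RT₁)/(log₂ n₂ − log₂ n₁) = (580 − 386)/(2.3219 − 1) = 146.755 ms/bit.

146.8 ms/bit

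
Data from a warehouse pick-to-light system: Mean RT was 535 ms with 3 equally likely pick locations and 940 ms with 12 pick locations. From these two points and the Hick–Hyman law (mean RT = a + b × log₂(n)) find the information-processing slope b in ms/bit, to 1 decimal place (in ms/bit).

202.5 ms/bit

b = (RT₂ − RT₁)/(log₂ n₂ − log₂ n₁) = (940 − 535)/(3.5850 − 1.5850) = 202.500 ms/bit.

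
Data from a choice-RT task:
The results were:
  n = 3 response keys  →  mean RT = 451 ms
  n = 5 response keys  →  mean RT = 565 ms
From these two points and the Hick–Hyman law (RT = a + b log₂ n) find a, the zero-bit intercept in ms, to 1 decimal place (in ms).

205.8 ms

Slope: b = (565 − 451) / (log₂ 5 − log₂ 3) = 114/0.7370 = 154.688 ms/bit.
a = RT₁ − b·log₂ n₁ = 451 − 154.688 × 1.5850 = 205.825 ms.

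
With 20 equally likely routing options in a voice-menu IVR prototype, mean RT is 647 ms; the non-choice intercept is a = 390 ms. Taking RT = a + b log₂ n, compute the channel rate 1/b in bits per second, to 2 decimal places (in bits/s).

16.82 bits/s

Choice component = 647 − 390 = 257 ms over log₂(20) = 4.3219 bits.
b = 257 / 4.3219 = 59.464 ms/bit, so 1/b = 16.817 bits/s.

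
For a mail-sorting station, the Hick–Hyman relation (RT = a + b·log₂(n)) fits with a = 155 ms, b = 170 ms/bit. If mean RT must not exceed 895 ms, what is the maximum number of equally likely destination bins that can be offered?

Set 155 + 170·log₂ n ≤ 895 → log₂ n ≤ (895 − 155)/170 = 4.3529.
So n ≤ 2^4.3529 = 20.435; the largest integer n is 20.

20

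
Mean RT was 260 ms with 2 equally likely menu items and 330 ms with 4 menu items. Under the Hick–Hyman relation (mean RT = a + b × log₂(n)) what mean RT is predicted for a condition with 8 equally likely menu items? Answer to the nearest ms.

RT is linear in log₂ n, so two points fix the line:
  b = (330 − 260) / (log₂ 4 − log₂ 2) = 70 / (2 − 1) = 70 ms/bit
  a = 260 − 70 × 1 = 190 ms
Then RT(8) = 190 + 70 × log₂ 8 = 190 + 70 × 3 ≈ 400.000 ms.

400 ms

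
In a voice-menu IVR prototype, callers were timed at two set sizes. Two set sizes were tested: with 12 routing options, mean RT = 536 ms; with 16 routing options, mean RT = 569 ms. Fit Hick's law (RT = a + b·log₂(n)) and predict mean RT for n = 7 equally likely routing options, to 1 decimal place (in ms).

Solve the two-equation system in a and b:
  b = (569 − 536) / (log₂ 16 − log₂ 12) = 33 / (4 − 3.5850) = 79.511 ms/bit
  a = 536 − 79.511 × 3.5850 = 250.956 ms
Then RT(7) = 250.956 + 79.511 × log₂ 7 = 250.956 + 79.511 × 2.8074 ≈ 474.172 ms.

474.2 ms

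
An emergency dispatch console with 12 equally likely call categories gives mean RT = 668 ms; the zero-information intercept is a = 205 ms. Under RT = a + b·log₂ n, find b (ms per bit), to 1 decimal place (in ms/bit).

12 alternatives carry log₂ 12 = 3.5850 bits; the choice cost is 668 − 205 = 463 ms, so b = 463/3.5850 = 129.151 ms/bit.

129.2 ms/bit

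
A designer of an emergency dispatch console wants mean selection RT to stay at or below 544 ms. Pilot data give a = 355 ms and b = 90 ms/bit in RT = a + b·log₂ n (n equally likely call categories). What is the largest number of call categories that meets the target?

4

Set 355 + 90·log₂ n ≤ 544 → log₂ n ≤ (544 − 355)/90 = 2.1000.
So n ≤ 2^2.1000 = 4.287; the largest integer n is 4.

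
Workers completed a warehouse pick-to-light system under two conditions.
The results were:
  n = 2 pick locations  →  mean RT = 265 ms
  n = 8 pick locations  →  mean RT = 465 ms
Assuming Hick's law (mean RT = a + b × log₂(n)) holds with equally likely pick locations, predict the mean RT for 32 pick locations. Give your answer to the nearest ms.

665 ms

RT is linear in log₂ n, so two points fix the line:
  b = (465 − 265) / (log₂ 8 − log₂ 2) = 200 / (3 − 1) = 100 ms/bit
  a = 265 − 100 × 1 = 165 ms
Then RT(32) = 165 + 100 × log₂ 32 = 165 + 100 × 5 ≈ 665.000 ms.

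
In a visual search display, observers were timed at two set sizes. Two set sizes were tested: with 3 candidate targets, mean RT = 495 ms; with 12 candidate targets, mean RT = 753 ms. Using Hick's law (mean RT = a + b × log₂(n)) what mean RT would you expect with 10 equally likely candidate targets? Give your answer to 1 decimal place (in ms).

Fit slope and intercept:
  b = (753 − 495) / (log₂ 12 − log₂ 3) = 258 / (3.5850 − 1.5850) = 129.000 ms/bit
  a = 495 − 129.000 × 1.5850 = 290.540 ms
Then RT(10) = 290.540 + 129.000 × log₂ 10 = 290.540 + 129.000 × 3.3219 ≈ 719.069 ms.

719.1 ms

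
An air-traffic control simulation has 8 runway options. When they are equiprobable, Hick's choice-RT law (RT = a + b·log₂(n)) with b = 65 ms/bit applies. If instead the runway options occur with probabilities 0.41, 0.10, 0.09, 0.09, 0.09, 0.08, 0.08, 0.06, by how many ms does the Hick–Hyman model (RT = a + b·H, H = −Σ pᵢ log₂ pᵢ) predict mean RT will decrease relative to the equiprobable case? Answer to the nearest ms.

Equiprobable entropy H₀ = log₂ 8 = 3.0000 bits.
Skewed entropy H = −Σ pᵢ log₂ pᵢ = 2.6241 bits.
ΔRT = b·(H₀ − H) = 65 × 0.3759 = 24.43 ms.

24 ms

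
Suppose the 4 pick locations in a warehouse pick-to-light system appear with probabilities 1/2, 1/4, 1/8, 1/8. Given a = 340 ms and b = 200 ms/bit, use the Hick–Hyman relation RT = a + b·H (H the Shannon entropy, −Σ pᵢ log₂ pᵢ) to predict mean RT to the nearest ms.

690 ms

H = −Σ pᵢ log₂ pᵢ = 0.5·1 + 0.25·2 + 0.125·3 + 0.125·3 = 1.750 bits.
RT = 340 + 200 × 1.750 = 690.00 ms.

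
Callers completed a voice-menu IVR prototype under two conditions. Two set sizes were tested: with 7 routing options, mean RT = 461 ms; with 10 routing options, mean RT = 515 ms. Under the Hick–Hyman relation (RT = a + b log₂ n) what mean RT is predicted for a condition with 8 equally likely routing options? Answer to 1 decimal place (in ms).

481.2 ms

With log₂ n on the abscissa the relation is linear; from the two conditions:
  b = (515 − 461) / (log₂ 10 − log₂ 7) = 54 / (3.3219 − 2.8074) = 104.941 ms/bit
  a = 461 − 104.941 × 2.8074 = 166.392 ms
Then RT(8) = 166.392 + 104.941 × log₂ 8 = 166.392 + 104.941 × 3 ≈ 481.216 ms.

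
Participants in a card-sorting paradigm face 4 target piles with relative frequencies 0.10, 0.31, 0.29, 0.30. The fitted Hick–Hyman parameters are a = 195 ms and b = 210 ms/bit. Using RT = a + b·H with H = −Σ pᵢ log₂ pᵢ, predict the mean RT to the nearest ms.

593 ms

Entropy contributions −pᵢ log₂ pᵢ: 0.3322, 0.5238, 0.5179, 0.5211; sum H = 1.8950 bits.
RT = a + bH = 195 + 210·1.8950 = 592.95 ms.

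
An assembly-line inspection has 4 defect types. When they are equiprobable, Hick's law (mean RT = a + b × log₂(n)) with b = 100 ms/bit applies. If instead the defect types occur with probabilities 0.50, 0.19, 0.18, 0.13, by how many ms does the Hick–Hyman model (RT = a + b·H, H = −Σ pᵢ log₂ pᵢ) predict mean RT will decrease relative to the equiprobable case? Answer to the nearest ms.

22 ms

Equiprobable entropy H₀ = log₂ 4 = 2.0000 bits.
Skewed entropy H = −Σ pᵢ log₂ pᵢ = 1.7832 bits.
ΔRT = b·(H₀ − H) = 100 × 0.2168 = 21.68 ms.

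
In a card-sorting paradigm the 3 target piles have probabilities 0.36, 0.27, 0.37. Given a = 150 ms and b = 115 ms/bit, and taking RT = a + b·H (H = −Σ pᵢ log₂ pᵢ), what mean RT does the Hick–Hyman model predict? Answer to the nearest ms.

H = 0.36·log₂(1/0.36) + 0.27·log₂(1/0.27) + 0.37·log₂(1/0.37) = 1.5714 bits.
RT = 150 + 115 × 1.5714 = 330.71 ms.

331 ms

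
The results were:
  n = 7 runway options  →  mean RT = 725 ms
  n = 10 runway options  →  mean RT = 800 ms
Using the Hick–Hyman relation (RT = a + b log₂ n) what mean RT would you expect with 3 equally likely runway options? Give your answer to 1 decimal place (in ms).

546.8 ms

Fit slope and intercept:
  b = (800 − 725) / (log₂ 10 − log₂ 7) = 75 / (3.3219 − 2.8074) = 145.752 ms/bit
  a = 725 − 145.752 × 2.8074 = 315.823 ms
Then RT(3) = 315.823 + 145.752 × log₂ 3 = 315.823 + 145.752 × 1.5850 ≈ 546.834 ms.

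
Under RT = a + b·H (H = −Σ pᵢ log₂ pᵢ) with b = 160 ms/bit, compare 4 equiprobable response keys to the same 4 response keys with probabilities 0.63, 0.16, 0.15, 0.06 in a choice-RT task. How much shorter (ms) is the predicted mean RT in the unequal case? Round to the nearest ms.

80 ms

Equiprobable entropy H₀ = log₂ 4 = 2.0000 bits.
Skewed entropy H = −Σ pᵢ log₂ pᵢ = 1.4970 bits.
ΔRT = b·(H₀ − H) = 160 × 0.5030 = 80.47 ms.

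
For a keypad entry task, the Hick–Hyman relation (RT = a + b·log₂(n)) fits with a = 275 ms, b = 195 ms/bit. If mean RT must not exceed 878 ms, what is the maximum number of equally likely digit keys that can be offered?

195·log₂ n ≤ 878 − 275 = 603, giving log₂ n ≤ 3.0923 and n ≤ 8.529. The largest whole number is 8.

8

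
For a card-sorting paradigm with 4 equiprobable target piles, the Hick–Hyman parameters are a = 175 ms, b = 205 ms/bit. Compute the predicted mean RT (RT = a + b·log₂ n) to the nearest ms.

log₂(4) = 2 bits, so RT = 175 + 205 × 2 ≈ 585.000 ms.

585 ms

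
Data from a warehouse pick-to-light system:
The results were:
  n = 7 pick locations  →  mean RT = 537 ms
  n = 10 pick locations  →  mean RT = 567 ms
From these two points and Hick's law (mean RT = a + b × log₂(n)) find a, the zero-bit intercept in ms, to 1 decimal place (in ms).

373.3 ms

b = (RT₂ − RT₁)/(log₂ n₂ − log₂ n₁) = (567 − 537)/(3.3219 − 2.8074) = 58.301 ms/bit.
Intercept: a = 537 − 58.301·log₂(7) = 373.329 ms.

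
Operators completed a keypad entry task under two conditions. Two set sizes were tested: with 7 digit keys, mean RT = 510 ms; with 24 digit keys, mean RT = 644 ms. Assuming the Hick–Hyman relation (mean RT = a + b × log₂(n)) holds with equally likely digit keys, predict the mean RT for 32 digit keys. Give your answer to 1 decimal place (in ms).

Solve the two-equation system in a and b:
  b = (644 − 510) / (log₂ 24 − log₂ 7) = 134 / (4.5850 − 2.8074) = 75.382 ms/bit
  a = 510 − 75.382 × 2.8074 = 298.375 ms
Then RT(32) = 298.375 + 75.382 × log₂ 32 = 298.375 + 75.382 × 5 ≈ 675.286 ms.

675.3 ms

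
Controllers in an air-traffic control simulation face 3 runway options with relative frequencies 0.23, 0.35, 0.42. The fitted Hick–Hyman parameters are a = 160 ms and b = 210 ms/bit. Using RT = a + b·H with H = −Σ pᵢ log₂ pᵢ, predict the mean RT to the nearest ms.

484 ms

H = 0.23·log₂(1/0.23) + 0.35·log₂(1/0.35) + 0.42·log₂(1/0.42) = 1.5434 bits.
RT = 160 + 210 × 1.5434 = 484.12 ms.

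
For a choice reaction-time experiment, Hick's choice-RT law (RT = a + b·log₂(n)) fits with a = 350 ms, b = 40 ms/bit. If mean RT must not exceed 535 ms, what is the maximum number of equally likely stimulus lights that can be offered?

24

Information budget: (535 − 350)/40 = 4.6250 bits, so n ≤ 2^4.6250 = 24.675 → at most 24.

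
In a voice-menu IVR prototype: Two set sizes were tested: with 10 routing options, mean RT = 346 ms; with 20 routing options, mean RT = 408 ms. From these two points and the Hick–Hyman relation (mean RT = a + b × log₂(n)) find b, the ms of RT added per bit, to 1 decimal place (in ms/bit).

The slope on a log₂ axis is (408 − 346) / (4.3219 − 3.3219) = 62.000 ms/bit.

62.0 ms/bit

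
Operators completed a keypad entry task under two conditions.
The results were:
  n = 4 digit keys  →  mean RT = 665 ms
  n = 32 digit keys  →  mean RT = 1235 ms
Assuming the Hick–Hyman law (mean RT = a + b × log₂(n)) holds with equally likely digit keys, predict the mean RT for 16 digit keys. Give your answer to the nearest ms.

With log₂ n on the abscissa the relation is linear; from the two conditions:
  b = (1235 − 665) / (log₂ 32 − log₂ 4) = 570 / (5 − 2) = 190 ms/bit
  a = 665 − 190 × 2 = 285 ms
Then RT(16) = 285 + 190 × log₂ 16 = 285 + 190 × 4 ≈ 1045.000 ms.

1045 ms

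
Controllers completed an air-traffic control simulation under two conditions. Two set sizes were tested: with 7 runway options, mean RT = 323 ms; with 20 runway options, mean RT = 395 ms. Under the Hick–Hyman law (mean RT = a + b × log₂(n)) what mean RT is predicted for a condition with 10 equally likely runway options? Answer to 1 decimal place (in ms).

RT is linear in log₂ n, so two points fix the line:
  b = (395 − 323) / (log₂ 20 − log₂ 7) = 72 / (4.3219 − 2.8074) = 47.538 ms/bit
  a = 323 − 47.538 × 2.8074 = 189.544 ms
Then RT(10) = 189.544 + 47.538 × log₂ 10 = 189.544 + 47.538 × 3.3219 ≈ 347.462 ms.

347.5 ms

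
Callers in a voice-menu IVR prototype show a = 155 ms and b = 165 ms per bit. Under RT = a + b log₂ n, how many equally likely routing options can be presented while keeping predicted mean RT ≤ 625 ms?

165·log₂ n ≤ 625 − 155 = 470, giving log₂ n ≤ 2.8485 and n ≤ 7.202. The largest whole number is 7.

7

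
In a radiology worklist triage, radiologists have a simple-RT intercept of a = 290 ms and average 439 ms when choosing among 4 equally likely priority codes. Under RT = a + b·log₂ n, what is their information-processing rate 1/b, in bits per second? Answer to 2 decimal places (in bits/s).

13.42 bits/s

Choice component = 439 − 290 = 149 ms over log₂(4) = 2 bits.
b = 149 / 2 = 74.500 ms/bit, so 1/b = 13.423 bits/s.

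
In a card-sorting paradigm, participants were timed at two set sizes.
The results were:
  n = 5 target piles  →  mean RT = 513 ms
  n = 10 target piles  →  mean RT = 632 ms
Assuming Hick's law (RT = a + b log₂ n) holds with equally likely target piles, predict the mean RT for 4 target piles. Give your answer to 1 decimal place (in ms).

474.7 ms

With log₂ n on the abscissa the relation is linear; from the two conditions:
  b = (632 − 513) / (log₂ 10 − log₂ 5) = 119 / (3.3219 − 2.3219) = 119.000 ms/bit
  a = 513 − 119.000 × 2.3219 = 236.691 ms
Then RT(4) = 236.691 + 119.000 × log₂ 4 = 236.691 + 119.000 × 2 ≈ 474.691 ms.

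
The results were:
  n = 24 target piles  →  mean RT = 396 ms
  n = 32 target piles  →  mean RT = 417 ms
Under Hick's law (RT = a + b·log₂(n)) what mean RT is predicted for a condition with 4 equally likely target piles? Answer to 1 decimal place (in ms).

265.2 ms

Solve the two-equation system in a and b:
  b = (417 − 396) / (log₂ 32 − log₂ 24) = 21 / (5 − 4.5850) = 50.598 ms/bit
  a = 396 − 50.598 × 4.5850 = 164.011 ms
Then RT(4) = 164.011 + 50.598 × log₂ 4 = 164.011 + 50.598 × 2 ≈ 265.206 ms.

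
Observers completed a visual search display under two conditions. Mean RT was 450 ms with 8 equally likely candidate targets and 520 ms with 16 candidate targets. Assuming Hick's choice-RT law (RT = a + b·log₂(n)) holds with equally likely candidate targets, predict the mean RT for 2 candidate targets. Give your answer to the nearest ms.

310 ms

Fit slope and intercept:
  b = (520 − 450) / (log₂ 16 − log₂ 8) = 70 / (4 − 3) = 70 ms/bit
  a = 450 − 70 × 3 = 240 ms
Then RT(2) = 240 + 70 × log₂ 2 = 240 + 70 × 1 ≈ 310.000 ms.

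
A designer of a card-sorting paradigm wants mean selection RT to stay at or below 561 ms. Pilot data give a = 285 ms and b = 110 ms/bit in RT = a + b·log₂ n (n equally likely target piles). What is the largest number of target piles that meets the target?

110·log₂ n ≤ 561 − 285 = 276, giving log₂ n ≤ 2.5091 and n ≤ 5.693. The largest whole number is 5.

5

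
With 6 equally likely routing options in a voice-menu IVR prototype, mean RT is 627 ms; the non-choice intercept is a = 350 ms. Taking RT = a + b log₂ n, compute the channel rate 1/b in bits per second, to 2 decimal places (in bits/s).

Choice component = 627 − 350 = 277 ms over log₂(6) = 2.5850 bits.
b = 277 / 2.5850 = 107.158 ms/bit, so 1/b = 9.332 bits/s.

9.33 bits/s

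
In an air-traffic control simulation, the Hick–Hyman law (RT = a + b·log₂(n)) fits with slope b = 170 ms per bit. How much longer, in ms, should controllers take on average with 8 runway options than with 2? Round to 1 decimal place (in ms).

Only the slope matters, since a is common to both: ΔRT = b·log₂(n₂/n₁).
log₂(8) − log₂(2) = log₂(8/2) = log₂(4) = 2.
ΔRT = 170 × 2.0000 = 340.000 ms.

340.0 ms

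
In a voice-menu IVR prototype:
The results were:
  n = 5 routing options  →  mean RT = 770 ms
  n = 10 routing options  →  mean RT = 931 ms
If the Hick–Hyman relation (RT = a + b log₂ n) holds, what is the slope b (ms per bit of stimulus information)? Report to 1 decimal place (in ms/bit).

161.0 ms/bit

b = (RT₂ − RT₁)/(log₂ n₂ − log₂ n₁) = (931 − 770)/(3.3219 − 2.3219) = 161.000 ms/bit.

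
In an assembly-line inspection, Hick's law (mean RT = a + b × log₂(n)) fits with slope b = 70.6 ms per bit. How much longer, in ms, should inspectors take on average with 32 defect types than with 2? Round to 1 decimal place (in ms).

ΔRT = (a + b log₂ n₂) − (a + b log₂ n₁) = b·(log₂ n₂ − log₂ n₁).
log₂(32) − log₂(2) = log₂(32/2) = log₂(16) = 4.
ΔRT = 70.6 × 4.0000 = 282.400 ms.

282.4 ms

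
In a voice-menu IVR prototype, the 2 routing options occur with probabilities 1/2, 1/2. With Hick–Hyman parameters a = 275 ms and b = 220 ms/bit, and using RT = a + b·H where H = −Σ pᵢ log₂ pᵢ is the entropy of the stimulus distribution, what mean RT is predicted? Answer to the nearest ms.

H = −Σ pᵢ log₂ pᵢ = 0.5·1 + 0.5·1 = 1.000 bits.
RT = 275 + 220 × 1.000 = 495.00 ms.

495 ms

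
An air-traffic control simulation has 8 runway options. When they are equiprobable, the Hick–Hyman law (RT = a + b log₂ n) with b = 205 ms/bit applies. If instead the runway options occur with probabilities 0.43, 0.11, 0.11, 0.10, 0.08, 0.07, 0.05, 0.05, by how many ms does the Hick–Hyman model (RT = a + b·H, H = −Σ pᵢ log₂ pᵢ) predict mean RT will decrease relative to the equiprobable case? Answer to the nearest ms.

93 ms

Equiprobable entropy H₀ = log₂ 8 = 3.0000 bits.
Skewed entropy H = −Σ pᵢ log₂ pᵢ = 2.5486 bits.
ΔRT = b·(H₀ − H) = 205 × 0.4514 = 92.54 ms.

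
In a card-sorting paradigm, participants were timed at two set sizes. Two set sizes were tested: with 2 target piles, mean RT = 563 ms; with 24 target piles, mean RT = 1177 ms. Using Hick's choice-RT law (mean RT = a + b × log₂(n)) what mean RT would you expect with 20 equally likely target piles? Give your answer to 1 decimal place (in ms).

With log₂ n on the abscissa the relation is linear; from the two conditions:
  b = (1177 − 563) / (log₂ 24 − log₂ 2) = 614 / (4.5850 − 1) = 171.271 ms/bit
  a = 563 − 171.271 × 1 = 391.729 ms
Then RT(20) = 391.729 + 171.271 × log₂ 20 = 391.729 + 171.271 × 4.3219 ≈ 1131.950 ms.

1131.9 ms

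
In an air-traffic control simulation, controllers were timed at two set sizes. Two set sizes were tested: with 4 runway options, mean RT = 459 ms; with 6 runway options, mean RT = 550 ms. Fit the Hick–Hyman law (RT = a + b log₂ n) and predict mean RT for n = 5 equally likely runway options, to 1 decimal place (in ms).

Fit slope and intercept:
  b = (550 − 459) / (log₂ 6 − log₂ 4) = 91 / (2.5850 − 2) = 155.566 ms/bit
  a = 459 − 155.566 × 2 = 147.869 ms
Then RT(5) = 147.869 + 155.566 × log₂ 5 = 147.869 + 155.566 × 2.3219 ≈ 509.081 ms.

509.1 ms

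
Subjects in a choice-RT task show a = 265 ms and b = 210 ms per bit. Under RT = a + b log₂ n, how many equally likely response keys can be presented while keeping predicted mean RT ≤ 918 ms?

8

210·log₂ n ≤ 918 − 265 = 653, giving log₂ n ≤ 3.1095 and n ≤ 8.631. The largest whole number is 8.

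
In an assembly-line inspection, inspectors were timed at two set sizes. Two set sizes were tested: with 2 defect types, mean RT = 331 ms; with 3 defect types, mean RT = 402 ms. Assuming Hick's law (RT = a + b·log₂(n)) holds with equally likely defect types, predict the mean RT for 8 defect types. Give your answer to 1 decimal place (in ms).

573.8 ms

With log₂ n on the abscissa the relation is linear; from the two conditions:
  b = (402 − 331) / (log₂ 3 − log₂ 2) = 71 / (1.5850 − 1) = 121.375 ms/bit
  a = 331 − 121.375 × 1 = 209.625 ms
Then RT(8) = 209.625 + 121.375 × log₂ 8 = 209.625 + 121.375 × 3 ≈ 573.751 ms.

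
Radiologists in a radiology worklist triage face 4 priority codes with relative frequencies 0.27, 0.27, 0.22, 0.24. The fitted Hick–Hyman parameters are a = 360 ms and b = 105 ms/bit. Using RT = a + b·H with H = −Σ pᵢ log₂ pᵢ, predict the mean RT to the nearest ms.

Entropy contributions −pᵢ log₂ pᵢ: 0.5100, 0.5100, 0.4806, 0.4941; sum H = 1.9948 bits.
RT = a + bH = 360 + 105·1.9948 = 569.45 ms.

569 ms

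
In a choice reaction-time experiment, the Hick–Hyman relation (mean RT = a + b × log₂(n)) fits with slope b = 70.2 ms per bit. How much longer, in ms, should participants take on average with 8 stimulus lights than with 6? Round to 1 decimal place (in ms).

ΔRT = (a + b log₂ n₂) − (a + b log₂ n₁) = b·(log₂ n₂ − log₂ n₁).
log₂(8) − log₂(6) = 3 − 2.5850 = 0.4150.
ΔRT = 70.2 × 0.4150 = 29.136 ms.

29.1 ms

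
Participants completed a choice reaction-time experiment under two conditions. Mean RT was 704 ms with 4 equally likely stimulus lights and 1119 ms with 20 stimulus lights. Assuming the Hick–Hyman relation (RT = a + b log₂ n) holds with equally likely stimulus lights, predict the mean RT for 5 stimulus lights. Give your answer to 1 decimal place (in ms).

761.5 ms

With log₂ n on the abscissa the relation is linear; from the two conditions:
  b = (1119 − 704) / (log₂ 20 − log₂ 4) = 415 / (4.3219 − 2) = 178.731 ms/bit
  a = 704 − 178.731 × 2 = 346.538 ms
Then RT(5) = 346.538 + 178.731 × log₂ 5 = 346.538 + 178.731 × 2.3219 ≈ 761.538 ms.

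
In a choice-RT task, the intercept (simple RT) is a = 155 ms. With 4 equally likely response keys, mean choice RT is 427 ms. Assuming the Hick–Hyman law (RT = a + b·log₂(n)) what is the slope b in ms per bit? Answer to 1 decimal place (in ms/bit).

log₂(4) = 2 bits.
b = (RT − a)/log₂ n = (427 − 155) / 2 = 136.000 ms/bit.

136.0 ms/bit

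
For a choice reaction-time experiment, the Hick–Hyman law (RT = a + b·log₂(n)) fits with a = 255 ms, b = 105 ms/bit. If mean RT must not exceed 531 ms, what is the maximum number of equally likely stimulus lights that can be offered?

105·log₂ n ≤ 531 − 255 = 276, giving log₂ n ≤ 2.6286 and n ≤ 6.184. The largest whole number is 6.

6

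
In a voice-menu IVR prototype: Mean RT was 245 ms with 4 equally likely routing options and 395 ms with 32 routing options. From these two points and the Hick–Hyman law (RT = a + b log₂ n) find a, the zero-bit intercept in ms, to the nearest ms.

145 ms

Slope: b = (395 − 245) / (log₂ 32 − log₂ 4) = 150/3.0000 = 50 ms/bit.
Intercept: a = 245 − 50·log₂(4) = 145.000 ms.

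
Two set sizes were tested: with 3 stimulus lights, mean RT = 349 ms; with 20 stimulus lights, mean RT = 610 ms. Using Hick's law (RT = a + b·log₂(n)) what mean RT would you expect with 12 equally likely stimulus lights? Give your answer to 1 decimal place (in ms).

Fit slope and intercept:
  b = (610 − 349) / (log₂ 20 − log₂ 3) = 261 / (4.3219 − 1.5850) = 95.361 ms/bit
  a = 349 − 95.361 × 1.5850 = 197.856 ms
Then RT(12) = 197.856 + 95.361 × log₂ 12 = 197.856 + 95.361 × 3.5850 ≈ 539.722 ms.

539.7 ms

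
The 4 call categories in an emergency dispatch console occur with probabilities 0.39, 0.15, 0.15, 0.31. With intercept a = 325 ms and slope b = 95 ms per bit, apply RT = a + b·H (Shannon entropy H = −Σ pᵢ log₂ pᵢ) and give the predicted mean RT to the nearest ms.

503 ms

Entropy contributions −pᵢ log₂ pᵢ: 0.5298, 0.4105, 0.4105, 0.5238; sum H = 1.8747 bits.
RT = a + bH = 325 + 95·1.8747 = 503.09 ms.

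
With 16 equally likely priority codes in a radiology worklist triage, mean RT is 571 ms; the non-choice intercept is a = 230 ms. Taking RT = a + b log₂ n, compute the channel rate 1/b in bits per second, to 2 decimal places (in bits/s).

b = (571 − 230)/log₂ 16 = 341/4 = 85.250 ms per bit = 0.08525 s/bit; the reciprocal is 11.730 bits/s.

11.73 bits/s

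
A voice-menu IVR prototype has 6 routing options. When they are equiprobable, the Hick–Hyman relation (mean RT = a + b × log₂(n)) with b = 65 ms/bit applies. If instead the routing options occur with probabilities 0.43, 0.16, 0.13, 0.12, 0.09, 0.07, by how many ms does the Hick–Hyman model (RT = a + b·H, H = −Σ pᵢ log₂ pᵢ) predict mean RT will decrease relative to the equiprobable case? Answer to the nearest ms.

20 ms

The RT saving is b·ΔH. Equiprobable H₀ = log₂(6) = 2.5850 bits; with the given probabilities H = 2.2775 bits.
b·(H₀ − H) = 65 × (2.5850 − 2.2775) = 19.98 ms.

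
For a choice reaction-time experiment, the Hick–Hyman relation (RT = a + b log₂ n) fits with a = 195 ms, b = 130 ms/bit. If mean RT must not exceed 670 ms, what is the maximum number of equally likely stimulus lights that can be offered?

12

130·log₂ n ≤ 670 − 195 = 475, giving log₂ n ≤ 3.6538 and n ≤ 12.587. The largest whole number is 12.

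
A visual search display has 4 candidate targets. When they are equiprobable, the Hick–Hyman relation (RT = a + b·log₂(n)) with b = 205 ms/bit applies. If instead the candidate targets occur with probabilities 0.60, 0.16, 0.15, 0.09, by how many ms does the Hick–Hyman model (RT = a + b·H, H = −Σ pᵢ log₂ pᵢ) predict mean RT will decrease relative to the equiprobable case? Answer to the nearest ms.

The RT saving is b·ΔH. Equiprobable H₀ = log₂(4) = 2.0000 bits; with the given probabilities H = 1.5884 bits.
b·(H₀ − H) = 205 × (2.0000 − 1.5884) = 84.38 ms.

84 ms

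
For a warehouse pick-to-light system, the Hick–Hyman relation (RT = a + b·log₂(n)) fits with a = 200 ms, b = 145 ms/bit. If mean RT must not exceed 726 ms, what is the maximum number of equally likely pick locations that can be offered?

145·log₂ n ≤ 726 − 200 = 526, giving log₂ n ≤ 3.6276 and n ≤ 12.360. The largest whole number is 12.

12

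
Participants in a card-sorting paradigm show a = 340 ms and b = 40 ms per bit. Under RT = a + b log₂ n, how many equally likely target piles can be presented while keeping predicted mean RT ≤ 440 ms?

5

Information budget: (440 − 340)/40 = 2.5000 bits, so n ≤ 2^2.5000 = 5.657 → at most 5.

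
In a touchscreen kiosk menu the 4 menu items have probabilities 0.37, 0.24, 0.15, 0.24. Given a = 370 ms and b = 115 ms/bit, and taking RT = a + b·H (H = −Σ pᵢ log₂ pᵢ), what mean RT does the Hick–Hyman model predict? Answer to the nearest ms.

H = 0.37·log₂(1/0.37) + 0.24·log₂(1/0.24) + 0.15·log₂(1/0.15) + 0.24·log₂(1/0.24) = 1.9295 bits.
RT = 370 + 115 × 1.9295 = 591.90 ms.

592 ms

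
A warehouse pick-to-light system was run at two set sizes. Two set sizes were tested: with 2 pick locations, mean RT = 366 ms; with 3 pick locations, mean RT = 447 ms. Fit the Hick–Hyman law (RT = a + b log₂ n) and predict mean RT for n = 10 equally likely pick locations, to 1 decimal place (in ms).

687.5 ms

With log₂ n on the abscissa the relation is linear; from the two conditions:
  b = (447 − 366) / (log₂ 3 − log₂ 2) = 81 / (1.5850 − 1) = 138.470 ms/bit
  a = 366 − 138.470 × 1 = 227.530 ms
Then RT(10) = 227.530 + 138.470 × log₂ 10 = 227.530 + 138.470 × 3.3219 ≈ 687.518 ms.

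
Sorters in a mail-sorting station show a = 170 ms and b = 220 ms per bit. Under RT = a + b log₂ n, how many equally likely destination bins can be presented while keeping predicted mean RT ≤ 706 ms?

5

Information budget: (706 − 170)/220 = 2.4364 bits, so n ≤ 2^2.4364 = 5.413 → at most 5.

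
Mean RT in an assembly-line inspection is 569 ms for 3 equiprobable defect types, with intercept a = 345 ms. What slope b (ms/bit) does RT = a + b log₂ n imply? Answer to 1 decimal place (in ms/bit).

3 alternatives carry log₂ 3 = 1.5850 bits; the choice cost is 569 − 345 = 224 ms, so b = 224/1.5850 = 141.328 ms/bit.

141.3 ms/bit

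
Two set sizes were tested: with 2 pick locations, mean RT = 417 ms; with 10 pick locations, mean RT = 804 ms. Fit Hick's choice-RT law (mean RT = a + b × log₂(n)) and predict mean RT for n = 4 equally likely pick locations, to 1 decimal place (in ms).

583.7 ms

RT is linear in log₂ n, so two points fix the line:
  b = (804 − 417) / (log₂ 10 − log₂ 2) = 387 / (3.3219 − 1) = 166.672 ms/bit
  a = 417 − 166.672 × 1 = 250.328 ms
Then RT(4) = 250.328 + 166.672 × log₂ 4 = 250.328 + 166.672 × 2 ≈ 583.672 ms.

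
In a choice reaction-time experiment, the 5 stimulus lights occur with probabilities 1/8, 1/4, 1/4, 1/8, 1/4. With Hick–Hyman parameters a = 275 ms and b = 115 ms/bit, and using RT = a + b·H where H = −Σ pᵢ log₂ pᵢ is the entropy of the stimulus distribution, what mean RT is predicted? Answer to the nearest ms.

534 ms

H = −Σ pᵢ log₂ pᵢ = 0.125·3 + 0.25·2 + 0.25·2 + 0.125·3 + 0.25·2 = 2.250 bits.
RT = 275 + 115 × 2.250 = 533.75 ms.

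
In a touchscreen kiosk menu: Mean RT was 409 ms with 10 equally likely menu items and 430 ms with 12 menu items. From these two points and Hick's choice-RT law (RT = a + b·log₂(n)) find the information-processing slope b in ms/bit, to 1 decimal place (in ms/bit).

79.8 ms/bit

Slope: b = (430 − 409) / (log₂ 12 − log₂ 10) = 21/0.2630 = 79.837 ms/bit.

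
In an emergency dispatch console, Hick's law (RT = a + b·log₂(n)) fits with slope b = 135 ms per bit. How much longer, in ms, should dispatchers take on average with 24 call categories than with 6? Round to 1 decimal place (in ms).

270.0 ms

The intercept a cancels: ΔRT = b·(log₂ n₂ − log₂ n₁) = b·log₂(n₂/n₁).
log₂(24) − log₂(6) = log₂(24/6) = log₂(4) = 2.
ΔRT = 135 × 2.0000 = 270.000 ms.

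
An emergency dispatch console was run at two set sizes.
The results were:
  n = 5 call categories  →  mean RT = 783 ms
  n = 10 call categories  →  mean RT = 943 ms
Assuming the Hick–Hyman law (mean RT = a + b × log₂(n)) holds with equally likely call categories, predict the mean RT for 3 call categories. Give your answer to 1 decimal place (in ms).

Fit slope and intercept:
  b = (943 − 783) / (log₂ 10 − log₂ 5) = 160 / (3.3219 − 2.3219) = 160.000 ms/bit
  a = 783 − 160.000 × 2.3219 = 411.492 ms
Then RT(3) = 411.492 + 160.000 × log₂ 3 = 411.492 + 160.000 × 1.5850 ≈ 665.086 ms.

665.1 ms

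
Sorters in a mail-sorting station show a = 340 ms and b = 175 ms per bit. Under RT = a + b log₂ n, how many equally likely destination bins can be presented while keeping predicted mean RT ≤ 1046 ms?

Information budget: (1046 − 340)/175 = 4.0343 bits, so n ≤ 2^4.0343 = 16.385 → at most 16.

16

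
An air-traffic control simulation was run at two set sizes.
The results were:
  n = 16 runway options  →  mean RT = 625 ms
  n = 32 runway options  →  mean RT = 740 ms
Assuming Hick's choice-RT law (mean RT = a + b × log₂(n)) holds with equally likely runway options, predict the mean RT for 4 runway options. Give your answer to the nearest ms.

Fit slope and intercept:
  b = (740 − 625) / (log₂ 32 − log₂ 16) = 115 / (5 − 4) = 115 ms/bit
  a = 625 − 115 × 4 = 165 ms
Then RT(4) = 165 + 115 × log₂ 4 = 165 + 115 × 2 ≈ 395.000 ms.

395 ms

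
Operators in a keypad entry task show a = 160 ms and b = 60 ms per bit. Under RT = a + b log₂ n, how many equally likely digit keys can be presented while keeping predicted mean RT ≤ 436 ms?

24

60·log₂ n ≤ 436 − 160 = 276, giving log₂ n ≤ 4.6000 and n ≤ 24.251. The largest whole number is 24.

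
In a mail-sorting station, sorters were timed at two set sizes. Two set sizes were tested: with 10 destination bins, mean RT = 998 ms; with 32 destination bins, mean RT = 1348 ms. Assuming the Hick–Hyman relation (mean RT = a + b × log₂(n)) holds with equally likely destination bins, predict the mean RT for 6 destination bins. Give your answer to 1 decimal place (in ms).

844.3 ms

RT is linear in log₂ n, so two points fix the line:
  b = (1348 − 998) / (log₂ 32 − log₂ 10) = 350 / (5 − 3.3219) = 208.573 ms/bit
  a = 998 − 208.573 × 3.3219 = 305.136 ms
Then RT(6) = 305.136 + 208.573 × log₂ 6 = 305.136 + 208.573 × 2.5850 ≈ 844.289 ms.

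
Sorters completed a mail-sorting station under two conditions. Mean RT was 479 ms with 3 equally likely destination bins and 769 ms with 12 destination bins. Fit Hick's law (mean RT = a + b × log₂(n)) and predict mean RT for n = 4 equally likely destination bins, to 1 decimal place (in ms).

Solve the two-equation system in a and b:
  b = (769 − 479) / (log₂ 12 − log₂ 3) = 290 / (3.5850 − 1.5850) = 145.000 ms/bit
  a = 479 − 145.000 × 1.5850 = 249.180 ms
Then RT(4) = 249.180 + 145.000 × log₂ 4 = 249.180 + 145.000 × 2 ≈ 539.180 ms.

539.2 ms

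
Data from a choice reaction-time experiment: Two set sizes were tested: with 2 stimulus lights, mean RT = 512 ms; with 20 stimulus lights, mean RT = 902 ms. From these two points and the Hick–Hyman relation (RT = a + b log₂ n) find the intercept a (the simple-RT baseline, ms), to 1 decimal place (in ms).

394.6 ms

b = (RT₂ − RT₁)/(log₂ n₂ − log₂ n₁) = (902 − 512)/(4.3219 − 1) = 117.402 ms/bit.
Intercept: a = 512 − 117.402·log₂(2) = 394.598 ms.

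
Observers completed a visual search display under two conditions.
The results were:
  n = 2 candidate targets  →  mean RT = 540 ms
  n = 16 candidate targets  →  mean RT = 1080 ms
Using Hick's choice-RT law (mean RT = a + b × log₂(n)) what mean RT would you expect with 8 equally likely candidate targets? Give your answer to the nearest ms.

Fit slope and intercept:
  b = (1080 − 540) / (log₂ 16 − log₂ 2) = 540 / (4 − 1) = 180 ms/bit
  a = 540 − 180 × 1 = 360 ms
Then RT(8) = 360 + 180 × log₂ 8 = 360 + 180 × 3 ≈ 900.000 ms.

900 ms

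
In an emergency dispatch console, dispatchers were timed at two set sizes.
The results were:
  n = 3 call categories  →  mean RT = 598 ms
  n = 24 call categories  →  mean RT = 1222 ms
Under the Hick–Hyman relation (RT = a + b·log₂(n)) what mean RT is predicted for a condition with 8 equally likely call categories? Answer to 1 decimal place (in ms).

892.3 ms

RT is linear in log₂ n, so two points fix the line:
  b = (1222 − 598) / (log₂ 24 − log₂ 3) = 624 / (4.5850 − 1.5850) = 208.000 ms/bit
  a = 598 − 208.000 × 1.5850 = 268.328 ms
Then RT(8) = 268.328 + 208.000 × log₂ 8 = 268.328 + 208.000 × 3 ≈ 892.328 ms.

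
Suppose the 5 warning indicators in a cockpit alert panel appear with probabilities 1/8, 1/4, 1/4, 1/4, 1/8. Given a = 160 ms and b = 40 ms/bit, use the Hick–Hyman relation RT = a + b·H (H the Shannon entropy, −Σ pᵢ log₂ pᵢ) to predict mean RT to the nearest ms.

250 ms

H = −Σ pᵢ log₂ pᵢ = 0.125·3 + 0.25·2 + 0.25·2 + 0.25·2 + 0.125·3 = 2.250 bits.
RT = 160 + 40 × 2.250 = 250.00 ms.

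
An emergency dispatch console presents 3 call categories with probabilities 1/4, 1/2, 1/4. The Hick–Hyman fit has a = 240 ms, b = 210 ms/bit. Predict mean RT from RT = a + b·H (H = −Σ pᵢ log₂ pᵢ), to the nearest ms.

555 ms

H = −Σ pᵢ log₂ pᵢ = 0.25·2 + 0.5·1 + 0.25·2 = 1.500 bits.
RT = 240 + 210 × 1.500 = 555.00 ms.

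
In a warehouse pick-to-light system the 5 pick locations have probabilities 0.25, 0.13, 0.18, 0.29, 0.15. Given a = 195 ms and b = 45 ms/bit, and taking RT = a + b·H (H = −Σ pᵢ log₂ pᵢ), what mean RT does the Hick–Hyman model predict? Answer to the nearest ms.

Entropy contributions −pᵢ log₂ pᵢ: 0.5000, 0.3826, 0.4453, 0.5179, 0.4105; sum H = 2.2564 bits.
RT = a + bH = 195 + 45·2.2564 = 296.54 ms.

297 ms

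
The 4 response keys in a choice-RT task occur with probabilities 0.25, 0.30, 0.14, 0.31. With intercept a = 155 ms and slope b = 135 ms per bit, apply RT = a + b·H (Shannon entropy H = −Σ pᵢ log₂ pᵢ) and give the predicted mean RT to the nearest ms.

H = 0.25·log₂(1/0.25) + 0.30·log₂(1/0.30) + 0.14·log₂(1/0.14) + 0.31·log₂(1/0.31) = 1.9420 bits.
RT = 155 + 135 × 1.9420 = 417.17 ms.

417 ms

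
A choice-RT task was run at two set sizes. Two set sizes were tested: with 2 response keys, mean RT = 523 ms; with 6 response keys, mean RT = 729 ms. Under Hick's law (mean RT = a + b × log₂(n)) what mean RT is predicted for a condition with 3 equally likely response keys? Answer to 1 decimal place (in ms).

599.0 ms

RT is linear in log₂ n, so two points fix the line:
  b = (729 − 523) / (log₂ 6 − log₂ 2) = 206 / (2.5850 − 1) = 129.972 ms/bit
  a = 523 − 129.972 × 1 = 393.028 ms
Then RT(3) = 393.028 + 129.972 × log₂ 3 = 393.028 + 129.972 × 1.5850 ≈ 599.028 ms.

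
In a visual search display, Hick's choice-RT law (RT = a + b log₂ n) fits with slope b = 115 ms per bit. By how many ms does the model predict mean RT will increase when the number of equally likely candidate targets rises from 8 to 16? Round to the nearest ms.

115 ms

Only the slope matters, since a is common to both: ΔRT = b·log₂(n₂/n₁).
log₂(16) − log₂(8) = log₂(16/8) = log₂(2) = 1.
ΔRT = 115 × 1.0000 = 115.000 ms.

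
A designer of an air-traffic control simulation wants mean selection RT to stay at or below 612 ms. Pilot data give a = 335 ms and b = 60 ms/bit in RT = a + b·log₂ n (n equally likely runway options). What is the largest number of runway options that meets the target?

60·log₂ n ≤ 612 − 335 = 277, giving log₂ n ≤ 4.6167 and n ≤ 24.533. The largest whole number is 24.

24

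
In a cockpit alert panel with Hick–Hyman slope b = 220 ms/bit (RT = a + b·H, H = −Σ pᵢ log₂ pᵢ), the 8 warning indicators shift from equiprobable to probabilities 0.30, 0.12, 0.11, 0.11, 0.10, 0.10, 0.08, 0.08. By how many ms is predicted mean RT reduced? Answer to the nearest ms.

The RT saving is b·ΔH. Equiprobable H₀ = log₂(8) = 3.0000 bits; with the given probabilities H = 2.8361 bits.
b·(H₀ − H) = 220 × (3.0000 − 2.8361) = 36.05 ms.

36 ms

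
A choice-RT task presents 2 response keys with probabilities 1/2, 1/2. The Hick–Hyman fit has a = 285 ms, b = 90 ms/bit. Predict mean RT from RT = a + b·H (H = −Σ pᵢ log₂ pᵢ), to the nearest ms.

375 ms

Each term −pᵢ log₂ pᵢ: 0.5·1 + 0.5·1; summed, H = 1.000 bits.
Mean RT = a + bH = 285 + 90·1.000 = 375.00 ms.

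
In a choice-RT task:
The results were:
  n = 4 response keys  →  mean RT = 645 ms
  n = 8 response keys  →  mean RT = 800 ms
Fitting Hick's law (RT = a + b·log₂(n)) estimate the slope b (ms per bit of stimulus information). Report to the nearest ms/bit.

The slope on a log₂ axis is (800 − 645) / (3 − 2) = 155 ms/bit.

155 ms/bit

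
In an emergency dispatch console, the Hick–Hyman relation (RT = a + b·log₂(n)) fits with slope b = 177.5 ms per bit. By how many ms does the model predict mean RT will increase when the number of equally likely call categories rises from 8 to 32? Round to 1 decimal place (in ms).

355.0 ms

ΔRT = (a + b log₂ n₂) − (a + b log₂ n₁) = b·(log₂ n₂ − log₂ n₁).
log₂(32) − log₂(8) = log₂(32/8) = log₂(4) = 2.
ΔRT = 177.5 × 2.0000 = 355.000 ms.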